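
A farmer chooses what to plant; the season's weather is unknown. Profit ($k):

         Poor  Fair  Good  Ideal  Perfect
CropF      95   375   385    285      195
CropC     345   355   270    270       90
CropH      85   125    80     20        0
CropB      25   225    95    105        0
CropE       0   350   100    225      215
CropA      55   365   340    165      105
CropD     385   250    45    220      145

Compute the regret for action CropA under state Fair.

10

Best payoff under Fair is 375.
Regret = 375 − 365 = 10.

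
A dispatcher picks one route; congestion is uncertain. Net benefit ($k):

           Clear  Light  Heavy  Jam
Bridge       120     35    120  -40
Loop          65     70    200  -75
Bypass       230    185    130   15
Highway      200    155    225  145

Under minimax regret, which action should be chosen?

Column bests: Clear=230, Light=185, Heavy=225, Jam=145.
Bridge regrets: 110, 150, 105, 185 → max 185
Loop regrets: 165, 115, 25, 220 → max 220
Bypass regrets: 0, 0, 95, 130 → max 130
Highway regrets: 30, 30, 0, 0 → max 30
Smallest max regret = 30 → Highway.

Highway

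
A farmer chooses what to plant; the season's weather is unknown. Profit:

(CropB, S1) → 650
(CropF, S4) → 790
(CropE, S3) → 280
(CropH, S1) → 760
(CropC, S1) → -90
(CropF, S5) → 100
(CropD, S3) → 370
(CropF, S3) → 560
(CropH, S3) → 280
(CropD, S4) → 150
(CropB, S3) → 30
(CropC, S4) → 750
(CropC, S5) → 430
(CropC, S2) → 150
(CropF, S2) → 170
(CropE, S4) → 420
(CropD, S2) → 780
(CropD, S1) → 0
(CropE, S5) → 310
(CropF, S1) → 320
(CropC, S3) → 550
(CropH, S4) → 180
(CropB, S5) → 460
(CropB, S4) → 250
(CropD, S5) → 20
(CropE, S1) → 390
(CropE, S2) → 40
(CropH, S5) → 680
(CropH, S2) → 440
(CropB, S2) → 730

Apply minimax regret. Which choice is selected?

CropB

Column bests: S1=760, S2=780, S3=560, S4=790, S5=680.
CropE regrets: 370, 740, 280, 370, 370 → max 740
CropC regrets: 850, 630, 10, 40, 250 → max 850
CropH regrets: 0, 340, 280, 610, 0 → max 610
CropB regrets: 110, 50, 530, 540, 220 → max 540
CropF regrets: 440, 610, 0, 0, 580 → max 610
CropD regrets: 760, 0, 190, 640, 660 → max 760
Smallest max regret = 540 → CropB.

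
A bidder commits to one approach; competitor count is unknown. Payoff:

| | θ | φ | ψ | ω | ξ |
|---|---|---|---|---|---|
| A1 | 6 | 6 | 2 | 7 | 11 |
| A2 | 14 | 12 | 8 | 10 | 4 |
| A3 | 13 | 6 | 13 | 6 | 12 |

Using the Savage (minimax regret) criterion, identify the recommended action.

Column bests: θ=14, φ=12, ψ=13, ω=10, ξ=12.
A1 regrets: 8, 6, 11, 3, 1 → max 11
A2 regrets: 0, 0, 5, 0, 8 → max 8
A3 regrets: 1, 6, 0, 4, 0 → max 6
Smallest max regret = 6 → A3.

A3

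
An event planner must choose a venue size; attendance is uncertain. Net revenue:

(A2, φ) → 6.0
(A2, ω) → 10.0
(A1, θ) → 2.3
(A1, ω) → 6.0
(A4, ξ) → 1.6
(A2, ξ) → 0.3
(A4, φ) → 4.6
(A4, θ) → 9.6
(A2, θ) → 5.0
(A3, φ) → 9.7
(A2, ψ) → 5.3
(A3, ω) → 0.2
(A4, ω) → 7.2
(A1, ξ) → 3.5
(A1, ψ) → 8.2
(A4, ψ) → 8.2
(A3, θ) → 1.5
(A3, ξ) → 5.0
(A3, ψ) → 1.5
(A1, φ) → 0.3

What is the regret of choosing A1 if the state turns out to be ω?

4.0

Best payoff under ω is 10.0.
Regret = 10.0 − 6.0 = 4.0.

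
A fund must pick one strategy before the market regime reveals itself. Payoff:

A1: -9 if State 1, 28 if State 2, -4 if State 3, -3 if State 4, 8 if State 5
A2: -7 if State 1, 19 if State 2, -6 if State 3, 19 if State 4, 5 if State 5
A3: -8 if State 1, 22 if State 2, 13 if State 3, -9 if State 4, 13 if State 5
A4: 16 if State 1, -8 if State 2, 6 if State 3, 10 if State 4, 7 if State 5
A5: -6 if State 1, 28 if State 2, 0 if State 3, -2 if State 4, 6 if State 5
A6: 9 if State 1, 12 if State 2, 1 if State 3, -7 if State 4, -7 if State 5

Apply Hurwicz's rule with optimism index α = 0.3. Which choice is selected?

A5

A1: 0.3·28 + 0.7·(-9) = 2.1
A2: 0.3·19 + 0.7·(-7) = 0.8
A3: 0.3·22 + 0.7·(-9) = 0.3
A4: 0.3·16 + 0.7·(-8) = -0.8
A5: 0.3·28 + 0.7·(-6) = 4.2
A6: 0.3·12 + 0.7·(-7) = -1.3
Highest Hurwicz score = 4.2 → A5.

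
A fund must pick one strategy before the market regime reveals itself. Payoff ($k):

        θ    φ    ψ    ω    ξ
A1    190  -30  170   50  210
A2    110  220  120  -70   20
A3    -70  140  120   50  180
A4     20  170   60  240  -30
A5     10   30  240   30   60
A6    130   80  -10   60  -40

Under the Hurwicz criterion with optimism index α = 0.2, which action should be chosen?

A1: 0.2·210 + 0.8·(-30) = 18
A2: 0.2·220 + 0.8·(-70) = -12
A3: 0.2·180 + 0.8·(-70) = -20
A4: 0.2·240 + 0.8·(-30) = 24
A5: 0.2·240 + 0.8·10 = 56
A6: 0.2·130 + 0.8·(-40) = -6
Highest Hurwicz score = 56 → A5.

A5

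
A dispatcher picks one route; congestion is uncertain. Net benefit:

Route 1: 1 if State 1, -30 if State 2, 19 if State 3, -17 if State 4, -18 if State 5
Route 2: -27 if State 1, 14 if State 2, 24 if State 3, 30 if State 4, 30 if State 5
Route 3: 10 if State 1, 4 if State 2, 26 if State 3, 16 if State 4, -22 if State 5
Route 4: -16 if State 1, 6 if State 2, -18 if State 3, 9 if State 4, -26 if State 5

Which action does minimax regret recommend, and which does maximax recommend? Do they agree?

Column bests: State 1=10, State 2=14, State 3=26, State 4=30, State 5=30.
Route 1 regrets: 9, 44, 7, 47, 48 → max 48
Route 2 regrets: 37, 0, 2, 0, 0 → max 37
Route 3 regrets: 0, 10, 0, 14, 52 → max 52
Route 4 regrets: 26, 8, 44, 21, 56 → max 56
Smallest max regret = 37 → Route 2.
Row maxima: Route 1=19, Route 2=30, Route 3=26, Route 4=9
Best best-case = 30 → Route 2.

minimax regret → Route 2; maximax → Route 2 (agree)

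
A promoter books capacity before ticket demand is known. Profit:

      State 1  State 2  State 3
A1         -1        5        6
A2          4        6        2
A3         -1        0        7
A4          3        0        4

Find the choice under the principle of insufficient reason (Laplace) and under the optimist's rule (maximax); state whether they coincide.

Row averages: A1=10/3, A2=4, A3=2, A4=7/3
Highest average = 4 → A2.
Row maxima: A1=6, A2=6, A3=7, A4=4
Best best-case = 7 → A3.

laplace → A2; maximax → A3 (disagree)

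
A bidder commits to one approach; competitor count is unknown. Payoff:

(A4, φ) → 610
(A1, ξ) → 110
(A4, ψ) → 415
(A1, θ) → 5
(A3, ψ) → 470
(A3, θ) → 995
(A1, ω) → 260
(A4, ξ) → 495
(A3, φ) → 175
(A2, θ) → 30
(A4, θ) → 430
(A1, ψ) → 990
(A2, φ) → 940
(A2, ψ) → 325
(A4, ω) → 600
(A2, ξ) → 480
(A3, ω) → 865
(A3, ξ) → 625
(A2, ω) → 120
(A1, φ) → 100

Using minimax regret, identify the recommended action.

A4

Column bests: θ=995, φ=940, ψ=990, ω=865, ξ=625.
A1 regrets: 990, 840, 0, 605, 515 → max 990
A2 regrets: 965, 0, 665, 745, 145 → max 965
A3 regrets: 0, 765, 520, 0, 0 → max 765
A4 regrets: 565, 330, 575, 265, 130 → max 575
Smallest max regret = 575 → A4.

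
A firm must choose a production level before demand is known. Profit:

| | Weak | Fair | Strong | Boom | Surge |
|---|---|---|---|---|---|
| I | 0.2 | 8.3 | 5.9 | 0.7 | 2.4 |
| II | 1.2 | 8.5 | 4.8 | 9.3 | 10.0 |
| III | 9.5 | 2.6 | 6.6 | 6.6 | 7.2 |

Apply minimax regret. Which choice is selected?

Column bests: Weak=9.5, Fair=8.5, Strong=6.6, Boom=9.3, Surge=10.0.
I regrets: 9.3, 0.2, 0.7, 8.6, 7.6 → max 9.3
II regrets: 8.3, 0.0, 1.8, 0.0, 0.0 → max 8.3
III regrets: 0.0, 5.9, 0.0, 2.7, 2.8 → max 5.9
Smallest max regret = 5.9 → III.

III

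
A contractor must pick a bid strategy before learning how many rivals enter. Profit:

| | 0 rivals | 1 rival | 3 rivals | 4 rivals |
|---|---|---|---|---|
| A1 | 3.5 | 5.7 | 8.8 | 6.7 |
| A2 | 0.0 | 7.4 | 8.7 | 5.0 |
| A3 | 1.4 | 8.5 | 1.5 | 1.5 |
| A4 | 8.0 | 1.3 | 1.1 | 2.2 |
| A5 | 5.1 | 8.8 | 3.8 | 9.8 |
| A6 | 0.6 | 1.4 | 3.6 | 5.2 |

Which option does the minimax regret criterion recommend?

A1

Column bests: 0 rivals=8.0, 1 rival=8.8, 3 rivals=8.8, 4 rivals=9.8.
A1 regrets: 4.5, 3.1, 0.0, 3.1 → max 4.5
A2 regrets: 8.0, 1.4, 0.1, 4.8 → max 8.0
A3 regrets: 6.6, 0.3, 7.3, 8.3 → max 8.3
A4 regrets: 0.0, 7.5, 7.7, 7.6 → max 7.7
A5 regrets: 2.9, 0.0, 5.0, 0.0 → max 5.0
A6 regrets: 7.4, 7.4, 5.2, 4.6 → max 7.4
Smallest max regret = 4.5 → A1.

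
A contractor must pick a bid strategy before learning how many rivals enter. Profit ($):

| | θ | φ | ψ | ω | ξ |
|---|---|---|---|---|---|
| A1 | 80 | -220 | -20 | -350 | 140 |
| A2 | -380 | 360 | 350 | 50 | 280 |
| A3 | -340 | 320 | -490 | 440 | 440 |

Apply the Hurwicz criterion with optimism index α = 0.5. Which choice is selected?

A2

A1: 0.5·140 + 0.5·(-350) = -105
A2: 0.5·360 + 0.5·(-380) = -10
A3: 0.5·440 + 0.5·(-490) = -25
Highest Hurwicz score = -10 → A2.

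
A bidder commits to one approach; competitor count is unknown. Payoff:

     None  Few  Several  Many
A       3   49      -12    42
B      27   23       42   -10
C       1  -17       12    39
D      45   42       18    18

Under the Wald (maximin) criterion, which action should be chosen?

D

Row minima: A=-12, B=-10, C=-17, D=18
Best worst-case = 18 → D.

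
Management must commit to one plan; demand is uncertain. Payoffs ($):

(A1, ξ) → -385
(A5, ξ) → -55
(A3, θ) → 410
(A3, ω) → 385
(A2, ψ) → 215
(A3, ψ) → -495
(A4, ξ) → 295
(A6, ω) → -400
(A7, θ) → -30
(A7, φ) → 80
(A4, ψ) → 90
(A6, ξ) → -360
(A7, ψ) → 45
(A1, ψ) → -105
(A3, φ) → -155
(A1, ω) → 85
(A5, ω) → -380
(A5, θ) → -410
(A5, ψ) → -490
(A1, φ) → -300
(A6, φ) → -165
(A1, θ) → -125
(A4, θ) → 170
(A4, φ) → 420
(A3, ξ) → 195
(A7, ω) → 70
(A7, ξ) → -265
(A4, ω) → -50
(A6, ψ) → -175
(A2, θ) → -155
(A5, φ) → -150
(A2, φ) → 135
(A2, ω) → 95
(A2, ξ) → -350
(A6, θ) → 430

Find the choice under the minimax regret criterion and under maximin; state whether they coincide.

Column bests: θ=430, φ=420, ψ=215, ω=385, ξ=295.
A1 regrets: 555, 720, 320, 300, 680 → max 720
A2 regrets: 585, 285, 0, 290, 645 → max 645
A3 regrets: 20, 575, 710, 0, 100 → max 710
A4 regrets: 260, 0, 125, 435, 0 → max 435
A5 regrets: 840, 570, 705, 765, 350 → max 840
A6 regrets: 0, 585, 390, 785, 655 → max 785
A7 regrets: 460, 340, 170, 315, 560 → max 560
Smallest max regret = 435 → A4.
Row minima: A1=-385, A2=-350, A3=-495, A4=-50, A5=-490, A6=-400, A7=-265
Best worst-case = -50 → A4.

minimax regret → A4; maximin → A4 (agree)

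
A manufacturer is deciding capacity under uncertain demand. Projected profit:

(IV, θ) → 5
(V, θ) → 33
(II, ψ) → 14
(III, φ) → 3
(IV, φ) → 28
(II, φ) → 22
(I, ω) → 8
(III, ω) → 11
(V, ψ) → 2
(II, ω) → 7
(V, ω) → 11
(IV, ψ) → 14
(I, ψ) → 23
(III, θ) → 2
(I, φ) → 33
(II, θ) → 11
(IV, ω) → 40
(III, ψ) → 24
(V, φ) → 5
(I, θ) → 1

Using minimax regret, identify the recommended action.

Column bests: θ=33, φ=33, ψ=24, ω=40.
I regrets: 32, 0, 1, 32 → max 32
II regrets: 22, 11, 10, 33 → max 33
III regrets: 31, 30, 0, 29 → max 31
IV regrets: 28, 5, 10, 0 → max 28
V regrets: 0, 28, 22, 29 → max 29
Smallest max regret = 28 → IV.

IV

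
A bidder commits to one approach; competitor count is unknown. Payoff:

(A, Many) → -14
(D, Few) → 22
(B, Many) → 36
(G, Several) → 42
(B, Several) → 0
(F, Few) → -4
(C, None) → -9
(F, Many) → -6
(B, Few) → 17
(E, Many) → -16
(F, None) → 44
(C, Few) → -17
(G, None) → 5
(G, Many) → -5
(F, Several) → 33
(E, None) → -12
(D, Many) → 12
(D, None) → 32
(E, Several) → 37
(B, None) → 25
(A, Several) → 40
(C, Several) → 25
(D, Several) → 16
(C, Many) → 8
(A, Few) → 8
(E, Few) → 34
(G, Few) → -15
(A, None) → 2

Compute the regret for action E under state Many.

52

Best payoff under Many is 36.
Regret = 36 − (-16) = 52.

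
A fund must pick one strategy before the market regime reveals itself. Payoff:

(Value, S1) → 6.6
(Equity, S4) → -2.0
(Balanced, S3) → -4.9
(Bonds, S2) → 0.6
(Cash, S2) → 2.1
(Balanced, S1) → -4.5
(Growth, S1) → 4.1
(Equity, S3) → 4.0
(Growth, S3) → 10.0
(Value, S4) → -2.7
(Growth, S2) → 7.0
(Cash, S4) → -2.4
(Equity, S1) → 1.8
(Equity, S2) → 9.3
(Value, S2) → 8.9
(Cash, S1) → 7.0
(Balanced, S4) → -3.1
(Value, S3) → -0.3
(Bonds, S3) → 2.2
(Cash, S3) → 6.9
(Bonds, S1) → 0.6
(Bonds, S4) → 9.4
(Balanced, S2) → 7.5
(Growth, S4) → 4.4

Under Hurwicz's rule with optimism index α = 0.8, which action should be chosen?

Cash: 0.8·7.0 + 0.2·(-2.4) = 5.12
Bonds: 0.8·9.4 + 0.2·0.6 = 7.64
Balanced: 0.8·7.5 + 0.2·(-4.9) = 5.02
Equity: 0.8·9.3 + 0.2·(-2.0) = 7.04
Value: 0.8·8.9 + 0.2·(-2.7) = 6.58
Growth: 0.8·10.0 + 0.2·4.1 = 8.82
Highest Hurwicz score = 8.82 → Growth.

Growth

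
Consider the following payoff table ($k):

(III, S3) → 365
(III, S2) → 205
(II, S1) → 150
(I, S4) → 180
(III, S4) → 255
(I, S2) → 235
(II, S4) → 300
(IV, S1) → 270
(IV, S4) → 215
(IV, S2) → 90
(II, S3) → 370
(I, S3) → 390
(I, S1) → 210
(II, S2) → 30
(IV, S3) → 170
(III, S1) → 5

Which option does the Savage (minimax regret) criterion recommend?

Column bests: S1=270, S2=235, S3=390, S4=300.
I regrets: 60, 0, 0, 120 → max 120
II regrets: 120, 205, 20, 0 → max 205
III regrets: 265, 30, 25, 45 → max 265
IV regrets: 0, 145, 220, 85 → max 220
Smallest max regret = 120 → I.

I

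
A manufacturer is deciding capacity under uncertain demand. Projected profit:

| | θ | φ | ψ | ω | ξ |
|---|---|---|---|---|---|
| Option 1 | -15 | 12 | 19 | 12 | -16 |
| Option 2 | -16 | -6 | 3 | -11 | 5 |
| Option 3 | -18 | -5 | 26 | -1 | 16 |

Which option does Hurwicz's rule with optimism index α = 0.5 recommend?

Option 3

Option 1: 0.5·19 + 0.5·(-16) = 1.5
Option 2: 0.5·5 + 0.5·(-16) = -5.5
Option 3: 0.5·26 + 0.5·(-18) = 4
Highest Hurwicz score = 4 → Option 3.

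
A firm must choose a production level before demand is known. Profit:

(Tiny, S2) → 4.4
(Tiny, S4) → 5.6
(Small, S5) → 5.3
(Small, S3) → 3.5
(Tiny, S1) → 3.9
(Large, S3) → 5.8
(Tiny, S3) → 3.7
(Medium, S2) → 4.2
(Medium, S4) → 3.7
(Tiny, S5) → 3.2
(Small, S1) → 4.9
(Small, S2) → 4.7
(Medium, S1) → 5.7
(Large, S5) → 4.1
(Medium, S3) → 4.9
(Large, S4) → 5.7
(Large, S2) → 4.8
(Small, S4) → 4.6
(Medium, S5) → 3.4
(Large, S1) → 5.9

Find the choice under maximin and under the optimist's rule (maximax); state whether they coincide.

maximin → Large; maximax → Large (agree)

Row minima: Tiny=3.2, Small=3.5, Medium=3.4, Large=4.1
Best worst-case = 4.1 → Large.
Row maxima: Tiny=5.6, Small=5.3, Medium=5.7, Large=5.9
Best best-case = 5.9 → Large.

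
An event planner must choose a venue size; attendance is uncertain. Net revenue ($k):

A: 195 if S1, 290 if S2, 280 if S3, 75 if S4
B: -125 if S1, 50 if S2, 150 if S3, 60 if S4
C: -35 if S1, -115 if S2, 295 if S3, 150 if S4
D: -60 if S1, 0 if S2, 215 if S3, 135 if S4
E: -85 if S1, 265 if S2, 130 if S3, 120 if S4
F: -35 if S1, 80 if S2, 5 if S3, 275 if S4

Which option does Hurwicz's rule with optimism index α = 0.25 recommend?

A

A: 0.25·290 + 0.75·75 = 128.75
B: 0.25·150 + 0.75·(-125) = -56.25
C: 0.25·295 + 0.75·(-115) = -12.5
D: 0.25·215 + 0.75·(-60) = 8.75
E: 0.25·265 + 0.75·(-85) = 2.5
F: 0.25·275 + 0.75·(-35) = 42.5
Highest Hurwicz score = 128.75 → A.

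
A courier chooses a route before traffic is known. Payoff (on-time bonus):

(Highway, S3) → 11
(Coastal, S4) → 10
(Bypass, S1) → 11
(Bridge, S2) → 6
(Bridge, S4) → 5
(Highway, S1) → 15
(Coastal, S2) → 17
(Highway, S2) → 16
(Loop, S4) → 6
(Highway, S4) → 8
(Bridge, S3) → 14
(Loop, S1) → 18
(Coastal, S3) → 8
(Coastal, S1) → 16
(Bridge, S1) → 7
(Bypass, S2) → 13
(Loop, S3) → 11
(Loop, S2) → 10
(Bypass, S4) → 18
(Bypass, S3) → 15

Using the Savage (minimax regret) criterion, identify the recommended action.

Bypass

Column bests: S1=18, S2=17, S3=15, S4=18.
Bridge regrets: 11, 11, 1, 13 → max 13
Highway regrets: 3, 1, 4, 10 → max 10
Loop regrets: 0, 7, 4, 12 → max 12
Bypass regrets: 7, 4, 0, 0 → max 7
Coastal regrets: 2, 0, 7, 8 → max 8
Smallest max regret = 7 → Bypass.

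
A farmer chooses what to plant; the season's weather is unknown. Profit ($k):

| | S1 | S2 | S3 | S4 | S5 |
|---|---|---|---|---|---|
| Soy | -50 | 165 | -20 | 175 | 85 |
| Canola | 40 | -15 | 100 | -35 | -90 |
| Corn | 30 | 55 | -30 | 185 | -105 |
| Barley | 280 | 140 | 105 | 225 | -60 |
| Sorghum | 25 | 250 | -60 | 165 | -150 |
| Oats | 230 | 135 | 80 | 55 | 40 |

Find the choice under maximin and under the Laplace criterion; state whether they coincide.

Row minima: Soy=-50, Canola=-90, Corn=-105, Barley=-60, Sorghum=-150, Oats=40
Best worst-case = 40 → Oats.
Row averages: Soy=71, Canola=0, Corn=27, Barley=138, Sorghum=46, Oats=108
Highest average = 138 → Barley.

maximin → Oats; laplace → Barley (disagree)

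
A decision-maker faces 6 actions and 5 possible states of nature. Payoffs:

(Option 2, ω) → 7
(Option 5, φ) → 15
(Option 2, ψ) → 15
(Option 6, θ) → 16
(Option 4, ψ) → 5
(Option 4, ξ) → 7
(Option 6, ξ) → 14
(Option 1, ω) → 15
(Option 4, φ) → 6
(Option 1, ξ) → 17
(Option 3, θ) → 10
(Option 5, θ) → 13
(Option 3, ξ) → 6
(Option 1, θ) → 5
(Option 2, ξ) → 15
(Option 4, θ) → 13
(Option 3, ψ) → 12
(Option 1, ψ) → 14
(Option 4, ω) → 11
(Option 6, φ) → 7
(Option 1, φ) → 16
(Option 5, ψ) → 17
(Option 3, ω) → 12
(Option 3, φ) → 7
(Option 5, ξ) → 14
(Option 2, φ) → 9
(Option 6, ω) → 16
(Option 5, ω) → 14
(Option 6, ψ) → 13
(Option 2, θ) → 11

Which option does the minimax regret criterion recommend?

Column bests: θ=16, φ=16, ψ=17, ω=16, ξ=17.
Option 1 regrets: 11, 0, 3, 1, 0 → max 11
Option 2 regrets: 5, 7, 2, 9, 2 → max 9
Option 3 regrets: 6, 9, 5, 4, 11 → max 11
Option 4 regrets: 3, 10, 12, 5, 10 → max 12
Option 5 regrets: 3, 1, 0, 2, 3 → max 3
Option 6 regrets: 0, 9, 4, 0, 3 → max 9
Smallest max regret = 3 → Option 5.

Option 5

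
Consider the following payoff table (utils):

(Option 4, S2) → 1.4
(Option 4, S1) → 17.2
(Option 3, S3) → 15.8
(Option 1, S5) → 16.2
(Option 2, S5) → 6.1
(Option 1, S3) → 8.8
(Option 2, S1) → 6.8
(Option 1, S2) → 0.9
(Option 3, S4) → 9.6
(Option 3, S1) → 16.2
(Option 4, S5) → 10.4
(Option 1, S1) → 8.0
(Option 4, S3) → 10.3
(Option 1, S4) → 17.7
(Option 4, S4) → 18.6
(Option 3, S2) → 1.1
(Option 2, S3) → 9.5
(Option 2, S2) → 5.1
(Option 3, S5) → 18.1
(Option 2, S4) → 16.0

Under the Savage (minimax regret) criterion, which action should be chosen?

Column bests: S1=17.2, S2=5.1, S3=15.8, S4=18.6, S5=18.1.
Option 1 regrets: 9.2, 4.2, 7.0, 0.9, 1.9 → max 9.2
Option 2 regrets: 10.4, 0.0, 6.3, 2.6, 12.0 → max 12.0
Option 3 regrets: 1.0, 4.0, 0.0, 9.0, 0.0 → max 9.0
Option 4 regrets: 0.0, 3.7, 5.5, 0.0, 7.7 → max 7.7
Smallest max regret = 7.7 → Option 4.

Option 4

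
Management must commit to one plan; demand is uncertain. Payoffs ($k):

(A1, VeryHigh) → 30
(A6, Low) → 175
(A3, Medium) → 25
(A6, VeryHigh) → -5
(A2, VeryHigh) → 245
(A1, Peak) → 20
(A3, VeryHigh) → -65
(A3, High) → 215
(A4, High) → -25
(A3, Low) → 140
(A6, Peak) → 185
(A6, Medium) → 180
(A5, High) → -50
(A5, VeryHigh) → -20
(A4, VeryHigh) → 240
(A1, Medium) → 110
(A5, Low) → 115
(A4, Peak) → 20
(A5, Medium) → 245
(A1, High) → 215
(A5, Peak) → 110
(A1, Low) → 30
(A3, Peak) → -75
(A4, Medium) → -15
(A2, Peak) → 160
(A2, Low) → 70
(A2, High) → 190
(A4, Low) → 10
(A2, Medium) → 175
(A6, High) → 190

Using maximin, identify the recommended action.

Row minima: A1=20, A2=70, A3=-75, A4=-25, A5=-50, A6=-5
Best worst-case = 70 → A2.

A2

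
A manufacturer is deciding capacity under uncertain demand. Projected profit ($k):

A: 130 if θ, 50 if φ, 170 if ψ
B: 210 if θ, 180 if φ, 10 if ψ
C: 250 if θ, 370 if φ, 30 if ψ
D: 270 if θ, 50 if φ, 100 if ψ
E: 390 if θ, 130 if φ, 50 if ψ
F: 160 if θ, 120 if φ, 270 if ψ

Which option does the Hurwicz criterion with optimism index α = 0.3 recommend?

A: 0.3·170 + 0.7·50 = 86
B: 0.3·210 + 0.7·10 = 70
C: 0.3·370 + 0.7·30 = 132
D: 0.3·270 + 0.7·50 = 116
E: 0.3·390 + 0.7·50 = 152
F: 0.3·270 + 0.7·120 = 165
Highest Hurwicz score = 165 → F.

F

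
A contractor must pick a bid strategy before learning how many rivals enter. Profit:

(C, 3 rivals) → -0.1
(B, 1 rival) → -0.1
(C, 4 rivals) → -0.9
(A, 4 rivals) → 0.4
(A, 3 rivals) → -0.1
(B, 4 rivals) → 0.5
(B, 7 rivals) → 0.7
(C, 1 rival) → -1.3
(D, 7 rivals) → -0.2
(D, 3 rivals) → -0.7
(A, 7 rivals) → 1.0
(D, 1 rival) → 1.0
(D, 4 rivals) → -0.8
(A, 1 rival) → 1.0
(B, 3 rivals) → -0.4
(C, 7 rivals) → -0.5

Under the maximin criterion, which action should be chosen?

A

Row minima: A=-0.1, B=-0.4, C=-1.3, D=-0.8
Best worst-case = -0.1 → A.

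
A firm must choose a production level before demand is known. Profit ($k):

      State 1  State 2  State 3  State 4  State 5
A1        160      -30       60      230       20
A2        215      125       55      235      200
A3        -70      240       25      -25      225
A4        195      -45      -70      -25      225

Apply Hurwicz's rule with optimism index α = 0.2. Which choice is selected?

A2

A1: 0.2·230 + 0.8·(-30) = 22
A2: 0.2·235 + 0.8·55 = 91
A3: 0.2·240 + 0.8·(-70) = -8
A4: 0.2·225 + 0.8·(-70) = -11
Highest Hurwicz score = 91 → A2.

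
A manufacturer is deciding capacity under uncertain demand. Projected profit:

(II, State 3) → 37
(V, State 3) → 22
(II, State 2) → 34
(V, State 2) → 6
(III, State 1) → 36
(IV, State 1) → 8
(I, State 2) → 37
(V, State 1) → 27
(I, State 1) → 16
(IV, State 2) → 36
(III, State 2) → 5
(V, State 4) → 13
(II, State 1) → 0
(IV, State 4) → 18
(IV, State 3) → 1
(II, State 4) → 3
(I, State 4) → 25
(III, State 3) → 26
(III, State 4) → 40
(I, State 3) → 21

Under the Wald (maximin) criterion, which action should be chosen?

I

Row minima: I=16, II=0, III=5, IV=1, V=6
Best worst-case = 16 → I.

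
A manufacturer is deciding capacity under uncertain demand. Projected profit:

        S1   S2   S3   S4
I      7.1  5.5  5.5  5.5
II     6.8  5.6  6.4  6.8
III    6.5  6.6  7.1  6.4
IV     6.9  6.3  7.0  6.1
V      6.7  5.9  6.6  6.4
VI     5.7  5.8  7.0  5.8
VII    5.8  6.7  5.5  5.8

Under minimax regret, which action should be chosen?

Column bests: S1=7.1, S2=6.7, S3=7.1, S4=6.8.
I regrets: 0.0, 1.2, 1.6, 1.3 → max 1.6
II regrets: 0.3, 1.1, 0.7, 0.0 → max 1.1
III regrets: 0.6, 0.1, 0.0, 0.4 → max 0.6
IV regrets: 0.2, 0.4, 0.1, 0.7 → max 0.7
V regrets: 0.4, 0.8, 0.5, 0.4 → max 0.8
VI regrets: 1.4, 0.9, 0.1, 1.0 → max 1.4
VII regrets: 1.3, 0.0, 1.6, 1.0 → max 1.6
Smallest max regret = 0.6 → III.

III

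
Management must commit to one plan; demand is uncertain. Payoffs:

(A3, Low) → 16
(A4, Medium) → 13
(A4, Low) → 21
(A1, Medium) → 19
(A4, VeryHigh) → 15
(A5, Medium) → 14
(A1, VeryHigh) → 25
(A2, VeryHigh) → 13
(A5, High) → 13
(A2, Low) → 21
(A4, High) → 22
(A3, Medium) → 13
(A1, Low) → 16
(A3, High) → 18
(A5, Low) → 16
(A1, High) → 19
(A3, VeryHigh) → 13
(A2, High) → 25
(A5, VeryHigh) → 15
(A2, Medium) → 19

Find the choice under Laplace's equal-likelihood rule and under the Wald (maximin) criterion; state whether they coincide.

Row averages: A1=19.75, A2=19.5, A3=15, A4=17.75, A5=14.5
Highest average = 19.75 → A1.
Row minima: A1=16, A2=13, A3=13, A4=13, A5=13
Best worst-case = 16 → A1.

laplace → A1; maximin → A1 (agree)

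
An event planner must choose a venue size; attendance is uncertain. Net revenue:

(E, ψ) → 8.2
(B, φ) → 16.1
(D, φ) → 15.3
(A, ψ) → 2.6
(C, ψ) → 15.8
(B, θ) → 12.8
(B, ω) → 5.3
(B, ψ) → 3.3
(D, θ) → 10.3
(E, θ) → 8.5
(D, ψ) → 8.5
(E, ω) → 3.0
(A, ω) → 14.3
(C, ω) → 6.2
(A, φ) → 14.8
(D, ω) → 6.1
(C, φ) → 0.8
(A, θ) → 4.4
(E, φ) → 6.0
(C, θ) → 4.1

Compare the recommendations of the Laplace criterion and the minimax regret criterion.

Row averages: A=9.025, B=9.375, C=6.725, D=10.05, E=6.425
Highest average = 10.05 → D.
Column bests: θ=12.8, φ=16.1, ψ=15.8, ω=14.3.
A regrets: 8.4, 1.3, 13.2, 0.0 → max 13.2
B regrets: 0.0, 0.0, 12.5, 9.0 → max 12.5
C regrets: 8.7, 15.3, 0.0, 8.1 → max 15.3
D regrets: 2.5, 0.8, 7.3, 8.2 → max 8.2
E regrets: 4.3, 10.1, 7.6, 11.3 → max 11.3
Smallest max regret = 8.2 → D.

laplace → D; minimax regret → D (agree)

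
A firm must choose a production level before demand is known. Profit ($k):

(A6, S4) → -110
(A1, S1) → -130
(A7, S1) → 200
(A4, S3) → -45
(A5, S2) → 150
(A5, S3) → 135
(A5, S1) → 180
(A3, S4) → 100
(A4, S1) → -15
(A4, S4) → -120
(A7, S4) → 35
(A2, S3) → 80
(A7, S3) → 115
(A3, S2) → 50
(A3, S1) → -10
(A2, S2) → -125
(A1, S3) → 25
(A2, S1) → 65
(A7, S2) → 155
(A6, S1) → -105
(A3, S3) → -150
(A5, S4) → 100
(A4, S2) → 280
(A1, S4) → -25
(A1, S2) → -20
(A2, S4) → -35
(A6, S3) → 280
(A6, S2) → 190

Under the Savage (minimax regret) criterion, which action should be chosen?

Column bests: S1=200, S2=280, S3=280, S4=100.
A1 regrets: 330, 300, 255, 125 → max 330
A2 regrets: 135, 405, 200, 135 → max 405
A3 regrets: 210, 230, 430, 0 → max 430
A4 regrets: 215, 0, 325, 220 → max 325
A5 regrets: 20, 130, 145, 0 → max 145
A6 regrets: 305, 90, 0, 210 → max 305
A7 regrets: 0, 125, 165, 65 → max 165
Smallest max regret = 145 → A5.

A5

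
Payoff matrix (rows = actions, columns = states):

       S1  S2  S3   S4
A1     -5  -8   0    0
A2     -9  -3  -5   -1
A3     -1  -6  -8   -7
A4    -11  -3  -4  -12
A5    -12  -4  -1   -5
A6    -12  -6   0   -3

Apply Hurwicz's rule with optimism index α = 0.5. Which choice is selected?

A1: 0.5·0 + 0.5·(-8) = -4
A2: 0.5·(-1) + 0.5·(-9) = -5
A3: 0.5·(-1) + 0.5·(-8) = -4.5
A4: 0.5·(-3) + 0.5·(-12) = -7.5
A5: 0.5·(-1) + 0.5·(-12) = -6.5
A6: 0.5·0 + 0.5·(-12) = -6
Highest Hurwicz score = -4 → A1.

A1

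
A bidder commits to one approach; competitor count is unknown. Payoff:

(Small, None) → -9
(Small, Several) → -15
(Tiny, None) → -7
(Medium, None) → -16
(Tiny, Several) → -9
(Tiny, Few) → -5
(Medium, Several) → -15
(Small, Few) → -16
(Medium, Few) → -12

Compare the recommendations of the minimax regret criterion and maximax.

minimax regret → Tiny; maximax → Tiny (agree)

Column bests: None=-7, Few=-5, Several=-9.
Tiny regrets: 0, 0, 0 → max 0
Small regrets: 2, 11, 6 → max 11
Medium regrets: 9, 7, 6 → max 9
Smallest max regret = 0 → Tiny.
Row maxima: Tiny=-5, Small=-9, Medium=-12
Best best-case = -5 → Tiny.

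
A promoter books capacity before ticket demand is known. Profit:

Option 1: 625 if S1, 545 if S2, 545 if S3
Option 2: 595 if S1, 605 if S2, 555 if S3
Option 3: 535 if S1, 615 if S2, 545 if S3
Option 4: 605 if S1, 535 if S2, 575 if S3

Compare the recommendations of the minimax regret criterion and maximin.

minimax regret → Option 2; maximin → Option 2 (agree)

Column bests: S1=625, S2=615, S3=575.
Option 1 regrets: 0, 70, 30 → max 70
Option 2 regrets: 30, 10, 20 → max 30
Option 3 regrets: 90, 0, 30 → max 90
Option 4 regrets: 20, 80, 0 → max 80
Smallest max regret = 30 → Option 2.
Row minima: Option 1=545, Option 2=555, Option 3=535, Option 4=535
Best worst-case = 555 → Option 2.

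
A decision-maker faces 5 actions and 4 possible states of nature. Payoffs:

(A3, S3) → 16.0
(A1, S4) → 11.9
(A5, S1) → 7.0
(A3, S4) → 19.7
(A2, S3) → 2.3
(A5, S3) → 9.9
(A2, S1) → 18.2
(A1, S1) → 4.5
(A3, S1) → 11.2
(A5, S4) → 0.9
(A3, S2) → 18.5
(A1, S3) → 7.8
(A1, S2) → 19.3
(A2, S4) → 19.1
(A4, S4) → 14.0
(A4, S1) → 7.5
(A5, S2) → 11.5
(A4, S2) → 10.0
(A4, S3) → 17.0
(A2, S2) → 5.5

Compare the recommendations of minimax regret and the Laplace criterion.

minimax regret → A3; laplace → A3 (agree)

Column bests: S1=18.2, S2=19.3, S3=17.0, S4=19.7.
A1 regrets: 13.7, 0.0, 9.2, 7.8 → max 13.7
A2 regrets: 0.0, 13.8, 14.7, 0.6 → max 14.7
A3 regrets: 7.0, 0.8, 1.0, 0.0 → max 7.0
A4 regrets: 10.7, 9.3, 0.0, 5.7 → max 10.7
A5 regrets: 11.2, 7.8, 7.1, 18.8 → max 18.8
Smallest max regret = 7.0 → A3.
Row averages: A1=10.875, A2=11.275, A3=16.35, A4=12.125, A5=7.325
Highest average = 16.35 → A3.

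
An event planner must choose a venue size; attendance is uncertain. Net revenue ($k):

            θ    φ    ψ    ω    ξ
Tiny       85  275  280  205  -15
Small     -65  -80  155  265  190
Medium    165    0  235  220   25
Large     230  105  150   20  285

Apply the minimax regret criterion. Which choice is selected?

Large

Column bests: θ=230, φ=275, ψ=280, ω=265, ξ=285.
Tiny regrets: 145, 0, 0, 60, 300 → max 300
Small regrets: 295, 355, 125, 0, 95 → max 355
Medium regrets: 65, 275, 45, 45, 260 → max 275
Large regrets: 0, 170, 130, 245, 0 → max 245
Smallest max regret = 245 → Large.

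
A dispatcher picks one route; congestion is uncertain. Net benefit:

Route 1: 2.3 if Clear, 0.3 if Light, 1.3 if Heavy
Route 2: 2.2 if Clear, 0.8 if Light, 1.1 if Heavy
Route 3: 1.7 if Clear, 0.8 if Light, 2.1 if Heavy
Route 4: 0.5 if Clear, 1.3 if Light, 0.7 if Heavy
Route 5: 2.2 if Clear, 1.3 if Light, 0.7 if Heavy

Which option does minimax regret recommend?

Column bests: Clear=2.3, Light=1.3, Heavy=2.1.
Route 1 regrets: 0.0, 1.0, 0.8 → max 1.0
Route 2 regrets: 0.1, 0.5, 1.0 → max 1.0
Route 3 regrets: 0.6, 0.5, 0.0 → max 0.6
Route 4 regrets: 1.8, 0.0, 1.4 → max 1.8
Route 5 regrets: 0.1, 0.0, 1.4 → max 1.4
Smallest max regret = 0.6 → Route 3.

Route 3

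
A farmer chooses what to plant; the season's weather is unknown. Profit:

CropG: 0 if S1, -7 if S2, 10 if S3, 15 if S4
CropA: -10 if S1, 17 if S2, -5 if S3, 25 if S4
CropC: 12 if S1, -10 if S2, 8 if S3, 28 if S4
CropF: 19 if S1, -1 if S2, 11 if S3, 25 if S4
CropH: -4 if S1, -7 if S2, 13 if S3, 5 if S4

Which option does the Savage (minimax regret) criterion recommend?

CropF

Column bests: S1=19, S2=17, S3=13, S4=28.
CropG regrets: 19, 24, 3, 13 → max 24
CropA regrets: 29, 0, 18, 3 → max 29
CropC regrets: 7, 27, 5, 0 → max 27
CropF regrets: 0, 18, 2, 3 → max 18
CropH regrets: 23, 24, 0, 23 → max 24
Smallest max regret = 18 → CropF.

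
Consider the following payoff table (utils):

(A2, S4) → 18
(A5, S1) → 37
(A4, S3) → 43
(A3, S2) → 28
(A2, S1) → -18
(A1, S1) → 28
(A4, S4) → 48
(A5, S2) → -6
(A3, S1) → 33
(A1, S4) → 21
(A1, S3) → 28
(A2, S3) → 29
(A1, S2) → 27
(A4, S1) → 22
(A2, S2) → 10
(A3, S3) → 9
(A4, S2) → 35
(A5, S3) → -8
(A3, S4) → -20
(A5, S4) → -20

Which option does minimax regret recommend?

A4

Column bests: S1=37, S2=35, S3=43, S4=48.
A1 regrets: 9, 8, 15, 27 → max 27
A2 regrets: 55, 25, 14, 30 → max 55
A3 regrets: 4, 7, 34, 68 → max 68
A4 regrets: 15, 0, 0, 0 → max 15
A5 regrets: 0, 41, 51, 68 → max 68
Smallest max regret = 15 → A4.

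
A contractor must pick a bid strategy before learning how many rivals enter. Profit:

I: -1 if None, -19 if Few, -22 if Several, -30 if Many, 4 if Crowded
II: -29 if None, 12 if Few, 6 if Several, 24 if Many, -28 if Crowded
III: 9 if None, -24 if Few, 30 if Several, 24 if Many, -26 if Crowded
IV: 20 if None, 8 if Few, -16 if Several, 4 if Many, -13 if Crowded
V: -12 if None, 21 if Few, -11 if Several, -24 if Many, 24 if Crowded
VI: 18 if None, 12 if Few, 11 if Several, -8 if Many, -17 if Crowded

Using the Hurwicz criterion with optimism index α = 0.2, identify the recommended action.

I: 0.2·4 + 0.8·(-30) = -23.2
II: 0.2·24 + 0.8·(-29) = -18.4
III: 0.2·30 + 0.8·(-26) = -14.8
IV: 0.2·20 + 0.8·(-16) = -8.8
V: 0.2·24 + 0.8·(-24) = -14.4
VI: 0.2·18 + 0.8·(-17) = -10
Highest Hurwicz score = -8.8 → IV.

IV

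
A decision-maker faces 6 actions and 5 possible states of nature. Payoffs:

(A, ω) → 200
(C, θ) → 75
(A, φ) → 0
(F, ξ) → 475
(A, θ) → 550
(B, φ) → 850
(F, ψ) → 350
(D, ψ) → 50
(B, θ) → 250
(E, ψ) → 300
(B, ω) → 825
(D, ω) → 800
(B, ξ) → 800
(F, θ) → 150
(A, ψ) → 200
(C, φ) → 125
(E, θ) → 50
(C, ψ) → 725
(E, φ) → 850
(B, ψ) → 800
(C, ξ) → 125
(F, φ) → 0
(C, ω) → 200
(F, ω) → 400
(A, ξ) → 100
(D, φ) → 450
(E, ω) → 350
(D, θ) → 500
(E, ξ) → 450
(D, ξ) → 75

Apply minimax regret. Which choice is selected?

B

Column bests: θ=550, φ=850, ψ=800, ω=825, ξ=800.
A regrets: 0, 850, 600, 625, 700 → max 850
B regrets: 300, 0, 0, 0, 0 → max 300
C regrets: 475, 725, 75, 625, 675 → max 725
D regrets: 50, 400, 750, 25, 725 → max 750
E regrets: 500, 0, 500, 475, 350 → max 500
F regrets: 400, 850, 450, 425, 325 → max 850
Smallest max regret = 300 → B.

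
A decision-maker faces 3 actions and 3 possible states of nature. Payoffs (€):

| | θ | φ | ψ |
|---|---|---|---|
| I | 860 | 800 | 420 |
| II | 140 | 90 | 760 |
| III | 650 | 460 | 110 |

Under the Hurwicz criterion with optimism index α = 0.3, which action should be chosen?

I

I: 0.3·860 + 0.7·420 = 552
II: 0.3·760 + 0.7·90 = 291
III: 0.3·650 + 0.7·110 = 272
Highest Hurwicz score = 552 → I.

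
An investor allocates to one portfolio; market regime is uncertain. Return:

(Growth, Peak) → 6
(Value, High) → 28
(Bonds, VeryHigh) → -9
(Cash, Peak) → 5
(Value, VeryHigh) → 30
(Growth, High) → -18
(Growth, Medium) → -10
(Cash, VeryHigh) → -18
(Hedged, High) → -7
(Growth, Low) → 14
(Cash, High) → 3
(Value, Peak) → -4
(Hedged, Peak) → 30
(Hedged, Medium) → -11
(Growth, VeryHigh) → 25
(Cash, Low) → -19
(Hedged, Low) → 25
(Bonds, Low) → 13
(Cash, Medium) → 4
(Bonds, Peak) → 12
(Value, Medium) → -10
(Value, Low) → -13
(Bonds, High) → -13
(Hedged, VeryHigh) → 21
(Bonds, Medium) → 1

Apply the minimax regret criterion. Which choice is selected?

Hedged

Column bests: Low=25, Medium=4, High=28, VeryHigh=30, Peak=30.
Hedged regrets: 0, 15, 35, 9, 0 → max 35
Cash regrets: 44, 0, 25, 48, 25 → max 48
Value regrets: 38, 14, 0, 0, 34 → max 38
Growth regrets: 11, 14, 46, 5, 24 → max 46
Bonds regrets: 12, 3, 41, 39, 18 → max 41
Smallest max regret = 35 → Hedged.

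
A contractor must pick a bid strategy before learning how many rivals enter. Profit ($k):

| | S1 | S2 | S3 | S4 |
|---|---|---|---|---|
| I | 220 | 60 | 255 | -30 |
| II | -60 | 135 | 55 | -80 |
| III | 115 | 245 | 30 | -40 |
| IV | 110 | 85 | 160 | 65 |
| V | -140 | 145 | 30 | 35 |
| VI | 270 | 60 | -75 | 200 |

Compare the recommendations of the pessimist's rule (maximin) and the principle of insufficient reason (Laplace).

maximin → IV; laplace → I (disagree)

Row minima: I=-30, II=-80, III=-40, IV=65, V=-140, VI=-75
Best worst-case = 65 → IV.
Row averages: I=126.25, II=12.5, III=87.5, IV=105, V=17.5, VI=113.75
Highest average = 126.25 → I.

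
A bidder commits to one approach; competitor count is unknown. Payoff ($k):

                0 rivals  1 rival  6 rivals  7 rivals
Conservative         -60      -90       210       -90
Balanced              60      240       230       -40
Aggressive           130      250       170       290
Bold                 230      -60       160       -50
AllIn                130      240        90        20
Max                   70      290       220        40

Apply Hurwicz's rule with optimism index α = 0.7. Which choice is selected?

Aggressive

Conservative: 0.7·210 + 0.3·(-90) = 120
Balanced: 0.7·240 + 0.3·(-40) = 156
Aggressive: 0.7·290 + 0.3·130 = 242
Bold: 0.7·230 + 0.3·(-60) = 143
AllIn: 0.7·240 + 0.3·20 = 174
Max: 0.7·290 + 0.3·40 = 215
Highest Hurwicz score = 242 → Aggressive.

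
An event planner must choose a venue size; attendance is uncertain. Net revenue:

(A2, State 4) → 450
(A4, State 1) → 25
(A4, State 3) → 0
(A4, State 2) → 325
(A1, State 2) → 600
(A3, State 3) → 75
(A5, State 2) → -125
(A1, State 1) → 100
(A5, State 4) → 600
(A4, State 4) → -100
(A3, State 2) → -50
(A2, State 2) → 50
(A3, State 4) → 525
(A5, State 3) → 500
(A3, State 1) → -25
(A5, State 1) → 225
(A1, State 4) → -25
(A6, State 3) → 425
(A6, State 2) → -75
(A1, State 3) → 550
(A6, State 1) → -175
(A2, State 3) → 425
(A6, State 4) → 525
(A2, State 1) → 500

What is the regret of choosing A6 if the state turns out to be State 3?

Best payoff under State 3 is 550.
Regret = 550 − 425 = 125.

125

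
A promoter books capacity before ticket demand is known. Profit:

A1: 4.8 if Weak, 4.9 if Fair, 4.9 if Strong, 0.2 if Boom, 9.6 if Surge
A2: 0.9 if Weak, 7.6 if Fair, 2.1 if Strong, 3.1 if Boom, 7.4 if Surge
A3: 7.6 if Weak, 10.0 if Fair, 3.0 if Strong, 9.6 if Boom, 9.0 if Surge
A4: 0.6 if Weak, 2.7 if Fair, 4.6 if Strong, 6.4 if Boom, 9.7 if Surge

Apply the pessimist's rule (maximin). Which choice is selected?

A3

Row minima: A1=0.2, A2=0.9, A3=3.0, A4=0.6
Best worst-case = 3.0 → A3.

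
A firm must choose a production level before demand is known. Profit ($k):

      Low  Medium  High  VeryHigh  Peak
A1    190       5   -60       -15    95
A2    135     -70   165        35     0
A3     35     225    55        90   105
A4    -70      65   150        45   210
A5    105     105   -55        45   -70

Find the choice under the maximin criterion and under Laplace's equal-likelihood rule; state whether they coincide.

Row minima: A1=-60, A2=-70, A3=35, A4=-70, A5=-70
Best worst-case = 35 → A3.
Row averages: A1=43, A2=53, A3=102, A4=80, A5=26
Highest average = 102 → A3.

maximin → A3; laplace → A3 (agree)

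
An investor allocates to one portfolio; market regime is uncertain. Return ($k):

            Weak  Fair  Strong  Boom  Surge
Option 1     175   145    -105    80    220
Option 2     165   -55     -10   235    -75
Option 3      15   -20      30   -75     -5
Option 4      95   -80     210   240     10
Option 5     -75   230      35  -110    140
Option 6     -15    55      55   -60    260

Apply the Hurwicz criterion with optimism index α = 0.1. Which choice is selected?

Option 1: 0.1·220 + 0.9·(-105) = -72.5
Option 2: 0.1·235 + 0.9·(-75) = -44
Option 3: 0.1·30 + 0.9·(-75) = -64.5
Option 4: 0.1·240 + 0.9·(-80) = -48
Option 5: 0.1·230 + 0.9·(-110) = -76
Option 6: 0.1·260 + 0.9·(-60) = -28
Highest Hurwicz score = -28 → Option 6.

Option 6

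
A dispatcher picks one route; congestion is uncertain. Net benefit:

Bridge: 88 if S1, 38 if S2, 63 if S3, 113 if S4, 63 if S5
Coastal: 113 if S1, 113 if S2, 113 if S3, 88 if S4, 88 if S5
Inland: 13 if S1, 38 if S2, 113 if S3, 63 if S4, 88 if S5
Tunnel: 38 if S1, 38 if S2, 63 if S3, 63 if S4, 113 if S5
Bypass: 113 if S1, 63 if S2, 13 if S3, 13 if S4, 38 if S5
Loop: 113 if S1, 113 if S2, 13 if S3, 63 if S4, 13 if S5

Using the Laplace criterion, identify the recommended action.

Coastal

Row averages: Bridge=73, Coastal=103, Inland=63, Tunnel=63, Bypass=48, Loop=63
Highest average = 103 → Coastal.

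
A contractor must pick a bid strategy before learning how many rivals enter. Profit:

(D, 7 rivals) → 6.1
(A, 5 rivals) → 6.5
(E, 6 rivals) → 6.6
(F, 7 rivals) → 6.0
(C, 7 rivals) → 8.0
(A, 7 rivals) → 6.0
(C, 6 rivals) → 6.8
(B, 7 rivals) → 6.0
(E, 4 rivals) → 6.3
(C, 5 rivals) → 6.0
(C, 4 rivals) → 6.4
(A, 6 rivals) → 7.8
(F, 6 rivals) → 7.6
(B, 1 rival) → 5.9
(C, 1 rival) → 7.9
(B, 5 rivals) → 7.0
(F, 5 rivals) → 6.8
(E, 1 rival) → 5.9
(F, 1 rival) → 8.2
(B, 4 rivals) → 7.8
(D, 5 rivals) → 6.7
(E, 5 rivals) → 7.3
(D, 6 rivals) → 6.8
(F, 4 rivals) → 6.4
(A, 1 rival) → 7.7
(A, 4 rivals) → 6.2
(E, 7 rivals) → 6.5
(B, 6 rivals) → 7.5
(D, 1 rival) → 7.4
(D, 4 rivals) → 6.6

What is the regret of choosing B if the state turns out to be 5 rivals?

0.3

Best payoff under 5 rivals is 7.3.
Regret = 7.3 − 7.0 = 0.3.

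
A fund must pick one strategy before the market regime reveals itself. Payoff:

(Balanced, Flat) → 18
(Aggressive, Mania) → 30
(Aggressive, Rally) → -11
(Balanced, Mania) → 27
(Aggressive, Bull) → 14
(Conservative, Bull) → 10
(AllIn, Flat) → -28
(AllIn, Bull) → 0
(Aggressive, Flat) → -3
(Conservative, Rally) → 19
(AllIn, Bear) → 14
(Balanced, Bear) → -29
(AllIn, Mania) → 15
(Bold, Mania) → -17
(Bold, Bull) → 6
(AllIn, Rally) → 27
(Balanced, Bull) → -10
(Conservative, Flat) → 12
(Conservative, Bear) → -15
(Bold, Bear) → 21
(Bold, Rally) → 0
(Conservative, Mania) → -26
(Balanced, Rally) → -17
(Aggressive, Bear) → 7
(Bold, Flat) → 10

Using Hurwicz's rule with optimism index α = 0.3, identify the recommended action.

Aggressive

Conservative: 0.3·19 + 0.7·(-26) = -12.5
Balanced: 0.3·27 + 0.7·(-29) = -12.2
Aggressive: 0.3·30 + 0.7·(-11) = 1.3
Bold: 0.3·21 + 0.7·(-17) = -5.6
AllIn: 0.3·27 + 0.7·(-28) = -11.5
Highest Hurwicz score = 1.3 → Aggressive.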